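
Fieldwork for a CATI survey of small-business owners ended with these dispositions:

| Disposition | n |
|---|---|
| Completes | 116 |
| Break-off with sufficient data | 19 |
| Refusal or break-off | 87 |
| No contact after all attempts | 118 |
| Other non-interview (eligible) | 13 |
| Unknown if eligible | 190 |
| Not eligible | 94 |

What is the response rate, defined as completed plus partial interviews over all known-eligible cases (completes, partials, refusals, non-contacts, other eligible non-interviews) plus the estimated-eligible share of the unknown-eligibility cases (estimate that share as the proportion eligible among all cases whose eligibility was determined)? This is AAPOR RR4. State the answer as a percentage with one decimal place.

26.8%

Top = 116 + 19 = 135
Determined eligible = 116 + 19 + 87 + 118 + 13 = 353
e = 353 / (353 + 94) = 353 / 447 = 0.7897
Eligible share of unknowns = 0.7897 × 190 = 150.04
Denom = 353 + 150.04 = 503.04
RR4 = 135 / 503.04 = 0.2684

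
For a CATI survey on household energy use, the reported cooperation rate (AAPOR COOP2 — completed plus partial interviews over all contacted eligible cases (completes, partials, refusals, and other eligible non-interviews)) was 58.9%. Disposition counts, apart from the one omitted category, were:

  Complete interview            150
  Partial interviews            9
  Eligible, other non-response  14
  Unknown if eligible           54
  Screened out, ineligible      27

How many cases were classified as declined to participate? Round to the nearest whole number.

97

Num = 150 + 9 = 159
COOP2 = 159 / D = 0.589
D = 159 / 0.589 = 269.9
Other denominator terms total 173
declined to participate = 269.9 − 173 ≈ 97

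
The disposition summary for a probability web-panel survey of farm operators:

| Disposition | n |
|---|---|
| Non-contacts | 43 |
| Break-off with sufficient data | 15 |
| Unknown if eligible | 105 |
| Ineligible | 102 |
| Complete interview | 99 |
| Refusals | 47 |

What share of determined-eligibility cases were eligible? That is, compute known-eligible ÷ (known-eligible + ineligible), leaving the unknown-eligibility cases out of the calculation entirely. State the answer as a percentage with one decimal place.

Determined eligible → 99 + 15 + 47 + 43 = 204
e = 204 / (204 + 102) = 204 / 306 = 0.6667

66.7%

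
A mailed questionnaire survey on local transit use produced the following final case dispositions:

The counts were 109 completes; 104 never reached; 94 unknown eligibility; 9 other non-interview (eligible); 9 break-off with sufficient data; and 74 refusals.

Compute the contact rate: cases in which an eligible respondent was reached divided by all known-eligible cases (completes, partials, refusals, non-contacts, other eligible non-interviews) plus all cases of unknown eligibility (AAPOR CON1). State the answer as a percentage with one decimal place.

50.4%

Num: 109 + 9 + 74 + 9 = 201
Denom: 109 + 9 + 74 + 104 + 9 + 94 = 399
CON1 = 201 / 399 = 0.5038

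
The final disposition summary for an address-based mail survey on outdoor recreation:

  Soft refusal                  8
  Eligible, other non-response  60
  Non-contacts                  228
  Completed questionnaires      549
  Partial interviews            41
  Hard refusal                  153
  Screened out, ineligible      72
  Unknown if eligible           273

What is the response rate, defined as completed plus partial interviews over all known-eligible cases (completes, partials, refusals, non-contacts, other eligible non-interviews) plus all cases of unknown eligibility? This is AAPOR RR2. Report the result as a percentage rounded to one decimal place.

45.0%

Refusals = 153 + 8 = 161
Top = 549 + 41 = 590
Denom = 549 + 41 + 161 + 228 + 60 + 273 = 1312
RR2 = 590 / 1312 = 0.4497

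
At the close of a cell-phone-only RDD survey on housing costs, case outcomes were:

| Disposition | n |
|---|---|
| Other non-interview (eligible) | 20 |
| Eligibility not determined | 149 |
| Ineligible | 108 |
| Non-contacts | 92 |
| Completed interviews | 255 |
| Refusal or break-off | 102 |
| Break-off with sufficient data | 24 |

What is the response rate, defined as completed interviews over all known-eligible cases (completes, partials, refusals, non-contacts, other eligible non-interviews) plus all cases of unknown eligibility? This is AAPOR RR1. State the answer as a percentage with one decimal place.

39.7%

Num = 255
Denominator = 255 + 24 + 102 + 92 + 20 + 149 = 642
RR1 = 255 / 642 = 0.3972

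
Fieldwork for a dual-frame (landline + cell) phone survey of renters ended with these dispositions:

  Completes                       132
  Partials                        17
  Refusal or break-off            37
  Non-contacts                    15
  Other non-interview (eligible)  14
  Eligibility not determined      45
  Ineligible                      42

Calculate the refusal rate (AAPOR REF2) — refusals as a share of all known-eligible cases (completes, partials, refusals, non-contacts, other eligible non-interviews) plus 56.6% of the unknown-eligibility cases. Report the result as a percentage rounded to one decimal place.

Num → 37
Eligible (known) → 132 + 17 + 37 + 15 + 14 = 215
Estimated eligible among unknowns → 0.5660 × 45 = 25.47
Denominator → 215 + 25.47 = 240.47
REF2 = 37 / 240.47 = 0.1539

15.4%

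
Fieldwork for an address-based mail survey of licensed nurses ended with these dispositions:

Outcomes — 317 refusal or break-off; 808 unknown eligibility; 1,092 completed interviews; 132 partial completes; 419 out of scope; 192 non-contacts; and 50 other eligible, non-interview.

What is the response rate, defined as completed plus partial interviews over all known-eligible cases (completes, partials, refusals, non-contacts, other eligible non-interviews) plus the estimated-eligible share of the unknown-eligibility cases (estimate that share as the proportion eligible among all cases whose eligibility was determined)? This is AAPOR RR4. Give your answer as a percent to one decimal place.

Top → 1092 + 132 = 1224
Determined eligible → 1092 + 132 + 317 + 192 + 50 = 1783
e = 1783 / (1783 + 419) = 1783 / 2202 = 0.8097
Eligible share of unknowns → 0.8097 × 808 = 654.24
Denominator → 1783 + 654.24 = 2437.24
RR4 = 1224 / 2437.24 = 0.5022

50.2%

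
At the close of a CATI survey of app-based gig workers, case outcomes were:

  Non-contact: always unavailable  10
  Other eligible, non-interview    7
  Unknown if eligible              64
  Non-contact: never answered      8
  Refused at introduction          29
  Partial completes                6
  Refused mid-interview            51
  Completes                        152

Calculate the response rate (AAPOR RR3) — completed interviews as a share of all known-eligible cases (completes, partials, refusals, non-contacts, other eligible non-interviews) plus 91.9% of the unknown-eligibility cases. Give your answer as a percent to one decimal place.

47.2%

Declined to participate = 29 + 51 = 80
No contact after all attempts = 8 + 10 = 18
Num → 152
Known eligible → 152 + 6 + 80 + 18 + 7 = 263
Estimated eligible among unknowns → 0.9190 × 64 = 58.82
Denom → 263 + 58.82 = 321.82
RR3 = 152 / 321.82 = 0.4723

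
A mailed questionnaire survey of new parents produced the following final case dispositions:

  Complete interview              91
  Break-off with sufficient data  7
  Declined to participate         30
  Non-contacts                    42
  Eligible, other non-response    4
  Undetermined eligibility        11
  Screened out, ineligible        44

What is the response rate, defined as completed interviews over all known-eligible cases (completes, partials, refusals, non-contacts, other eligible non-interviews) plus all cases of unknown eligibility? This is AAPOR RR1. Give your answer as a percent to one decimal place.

Numerator → 91
Denom → 91 + 7 + 30 + 42 + 4 + 11 = 185
RR1 = 91 / 185 = 0.4919

49.2%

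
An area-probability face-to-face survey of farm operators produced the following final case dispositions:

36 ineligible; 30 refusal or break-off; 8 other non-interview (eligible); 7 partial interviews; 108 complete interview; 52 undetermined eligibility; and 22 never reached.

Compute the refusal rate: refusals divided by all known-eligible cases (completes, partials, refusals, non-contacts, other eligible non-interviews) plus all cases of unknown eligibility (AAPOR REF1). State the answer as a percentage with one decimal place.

13.2%

Top: 30
Base: 108 + 7 + 30 + 22 + 8 + 52 = 227
REF1 = 30 / 227 = 0.1322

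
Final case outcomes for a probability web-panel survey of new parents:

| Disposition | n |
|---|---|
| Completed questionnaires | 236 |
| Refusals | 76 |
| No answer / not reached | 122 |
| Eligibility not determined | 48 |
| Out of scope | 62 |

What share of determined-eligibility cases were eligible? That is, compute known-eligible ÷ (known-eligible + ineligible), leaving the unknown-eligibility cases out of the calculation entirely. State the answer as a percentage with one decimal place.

Determined eligible: 236 + 76 + 122 = 434
e = 434 / (434 + 62) = 434 / 496 = 0.8750

87.5%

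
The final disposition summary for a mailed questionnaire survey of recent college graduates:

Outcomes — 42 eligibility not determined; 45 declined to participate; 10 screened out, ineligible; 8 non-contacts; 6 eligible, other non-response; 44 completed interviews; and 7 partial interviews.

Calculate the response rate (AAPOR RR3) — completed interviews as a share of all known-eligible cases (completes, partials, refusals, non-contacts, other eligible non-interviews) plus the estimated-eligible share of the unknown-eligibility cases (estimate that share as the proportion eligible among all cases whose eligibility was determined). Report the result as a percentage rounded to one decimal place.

Numerator: 44
Eligible (known): 44 + 7 + 45 + 8 + 6 = 110
e = 110 / (110 + 10) = 110 / 120 = 0.9167
Estimated eligible among unknowns: 0.9167 × 42 = 38.50
Denominator: 110 + 38.50 = 148.50
RR3 = 44 / 148.50 = 0.2963

29.6%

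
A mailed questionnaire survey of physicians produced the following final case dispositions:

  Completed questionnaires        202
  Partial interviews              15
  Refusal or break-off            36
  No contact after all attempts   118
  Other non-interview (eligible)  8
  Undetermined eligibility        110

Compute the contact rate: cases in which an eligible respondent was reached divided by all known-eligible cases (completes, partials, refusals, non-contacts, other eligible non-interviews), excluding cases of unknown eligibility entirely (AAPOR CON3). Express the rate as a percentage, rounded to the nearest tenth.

68.9%

Num = 202 + 15 + 36 + 8 = 261
Base = 202 + 15 + 36 + 118 + 8 = 379
CON3 = 261 / 379 = 0.6887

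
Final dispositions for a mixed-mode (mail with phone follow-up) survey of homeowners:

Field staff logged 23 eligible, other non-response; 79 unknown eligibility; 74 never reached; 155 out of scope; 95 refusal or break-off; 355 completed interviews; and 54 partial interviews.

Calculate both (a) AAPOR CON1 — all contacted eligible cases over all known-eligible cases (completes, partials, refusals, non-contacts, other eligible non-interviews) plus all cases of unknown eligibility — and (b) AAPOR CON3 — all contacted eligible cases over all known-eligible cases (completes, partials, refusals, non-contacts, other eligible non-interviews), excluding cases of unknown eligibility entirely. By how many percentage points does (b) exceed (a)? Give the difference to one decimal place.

Top: 355 + 54 + 95 + 23 = 527
Denom: 355 + 54 + 95 + 74 + 23 + 79 = 680
CON1 = 527 / 680 = 0.7750
Denom: 355 + 54 + 95 + 74 + 23 = 601
CON3 = 527 / 601 = 0.8769
Difference = 87.69 − 77.50 = 10.19 percentage points

10.2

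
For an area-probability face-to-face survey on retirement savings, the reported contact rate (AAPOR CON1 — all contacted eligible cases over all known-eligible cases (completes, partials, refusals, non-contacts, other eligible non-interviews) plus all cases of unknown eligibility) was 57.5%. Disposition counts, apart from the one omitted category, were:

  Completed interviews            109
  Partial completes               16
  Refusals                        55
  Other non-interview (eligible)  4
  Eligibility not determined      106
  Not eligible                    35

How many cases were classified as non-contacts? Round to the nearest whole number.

Top → 109 + 16 + 55 + 4 = 184
CON1 = 184 / D = 0.575
D = 184 / 0.575 = 320.0
Other denominator terms total 290
non-contacts = 320.0 − 290 ≈ 30

30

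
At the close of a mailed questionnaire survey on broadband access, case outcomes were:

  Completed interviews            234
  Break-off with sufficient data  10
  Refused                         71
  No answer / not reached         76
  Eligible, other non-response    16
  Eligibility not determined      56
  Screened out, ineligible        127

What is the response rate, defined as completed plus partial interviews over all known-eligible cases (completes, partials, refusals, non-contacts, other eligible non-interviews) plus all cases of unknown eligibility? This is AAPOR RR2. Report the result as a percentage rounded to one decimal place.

52.7%

Num: 234 + 10 = 244
Denominator: 234 + 10 + 71 + 76 + 16 + 56 = 463
RR2 = 244 / 463 = 0.5270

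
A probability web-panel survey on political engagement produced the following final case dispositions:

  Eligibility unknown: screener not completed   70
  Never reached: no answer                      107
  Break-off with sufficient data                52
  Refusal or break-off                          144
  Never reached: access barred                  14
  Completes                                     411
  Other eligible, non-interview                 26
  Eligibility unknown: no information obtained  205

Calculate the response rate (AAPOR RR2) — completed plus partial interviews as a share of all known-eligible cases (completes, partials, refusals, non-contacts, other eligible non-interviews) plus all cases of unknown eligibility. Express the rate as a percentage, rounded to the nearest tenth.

No contact after all attempts = 107 + 14 = 121
Undetermined eligibility = 70 + 205 = 275
Numerator → 411 + 52 = 463
Denominator → 411 + 52 + 144 + 121 + 26 + 275 = 1029
RR2 = 463 / 1029 = 0.4500

45.0%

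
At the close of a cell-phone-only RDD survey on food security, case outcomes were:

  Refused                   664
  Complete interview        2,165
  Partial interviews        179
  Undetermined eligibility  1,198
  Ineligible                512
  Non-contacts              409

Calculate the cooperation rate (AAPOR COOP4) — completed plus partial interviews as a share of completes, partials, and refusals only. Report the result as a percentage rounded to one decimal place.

Top = 2165 + 179 = 2344
Denominator = 2165 + 179 + 664 = 3008
COOP4 = 2344 / 3008 = 0.7793

77.9%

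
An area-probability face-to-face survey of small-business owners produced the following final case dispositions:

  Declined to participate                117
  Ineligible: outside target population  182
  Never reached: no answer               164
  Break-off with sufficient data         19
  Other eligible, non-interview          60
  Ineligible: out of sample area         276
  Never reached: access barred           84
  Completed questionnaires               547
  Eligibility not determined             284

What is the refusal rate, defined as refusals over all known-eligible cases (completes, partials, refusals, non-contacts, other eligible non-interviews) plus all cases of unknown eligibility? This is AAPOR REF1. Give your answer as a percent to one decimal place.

Never reached = 164 + 84 = 248
Not eligible = 182 + 276 = 458
Top = 117
Denominator = 547 + 19 + 117 + 248 + 60 + 284 = 1275
REF1 = 117 / 1275 = 0.0918

9.2%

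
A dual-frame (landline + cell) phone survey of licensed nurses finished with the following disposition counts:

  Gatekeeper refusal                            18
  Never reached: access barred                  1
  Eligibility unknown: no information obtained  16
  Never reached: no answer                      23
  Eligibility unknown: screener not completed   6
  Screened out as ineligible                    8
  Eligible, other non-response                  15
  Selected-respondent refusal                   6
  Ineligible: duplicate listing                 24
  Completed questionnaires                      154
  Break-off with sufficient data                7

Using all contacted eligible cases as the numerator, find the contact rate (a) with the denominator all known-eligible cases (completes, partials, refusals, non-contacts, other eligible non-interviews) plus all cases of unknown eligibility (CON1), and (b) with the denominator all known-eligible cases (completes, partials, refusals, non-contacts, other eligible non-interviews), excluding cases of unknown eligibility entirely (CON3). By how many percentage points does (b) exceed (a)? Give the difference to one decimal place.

Refusal or break-off = 18 + 6 = 24
No answer / not reached = 23 + 1 = 24
Unknown eligibility = 6 + 16 = 22
Screened out, ineligible = 8 + 24 = 32
Num: 154 + 7 + 24 + 15 = 200
Denominator: 154 + 7 + 24 + 24 + 15 + 22 = 246
CON1 = 200 / 246 = 0.8130
Denominator: 154 + 7 + 24 + 24 + 15 = 224
CON3 = 200 / 224 = 0.8929
Difference = 89.29 − 81.30 = 7.99 percentage points

8.0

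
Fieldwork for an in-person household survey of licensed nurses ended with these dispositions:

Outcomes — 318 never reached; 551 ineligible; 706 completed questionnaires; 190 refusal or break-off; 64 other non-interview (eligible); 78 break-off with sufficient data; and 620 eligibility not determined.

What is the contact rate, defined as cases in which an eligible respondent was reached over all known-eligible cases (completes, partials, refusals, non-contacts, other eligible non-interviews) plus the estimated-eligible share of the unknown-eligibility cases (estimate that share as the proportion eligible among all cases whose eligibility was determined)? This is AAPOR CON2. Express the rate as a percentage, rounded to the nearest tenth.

Numerator: 706 + 78 + 190 + 64 = 1038
Eligible (known): 706 + 78 + 190 + 318 + 64 = 1356
e = 1356 / (1356 + 551) = 1356 / 1907 = 0.7111
Eligible share of unknowns: 0.7111 × 620 = 440.88
Base: 1356 + 440.88 = 1796.88
CON2 = 1038 / 1796.88 = 0.5777

57.8%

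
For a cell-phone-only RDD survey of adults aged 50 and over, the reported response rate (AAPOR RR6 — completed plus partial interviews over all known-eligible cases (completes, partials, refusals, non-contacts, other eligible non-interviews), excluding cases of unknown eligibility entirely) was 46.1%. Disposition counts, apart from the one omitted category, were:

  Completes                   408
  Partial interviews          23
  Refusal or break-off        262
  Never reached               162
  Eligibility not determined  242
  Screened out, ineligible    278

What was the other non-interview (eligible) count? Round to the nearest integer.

Top → 408 + 23 = 431
RR6 = 431 / D = 0.461
D = 431 / 0.461 = 934.9
Rest of base = 855
other non-interview (eligible) = 934.9 − 855 ≈ 80

80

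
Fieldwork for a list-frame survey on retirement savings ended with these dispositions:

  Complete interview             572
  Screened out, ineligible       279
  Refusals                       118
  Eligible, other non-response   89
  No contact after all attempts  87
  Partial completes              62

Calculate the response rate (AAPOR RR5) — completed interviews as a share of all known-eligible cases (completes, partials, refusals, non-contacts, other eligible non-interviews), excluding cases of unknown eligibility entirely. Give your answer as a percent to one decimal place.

Top = 572
Denominator = 572 + 62 + 118 + 87 + 89 = 928
RR5 = 572 / 928 = 0.6164

61.6%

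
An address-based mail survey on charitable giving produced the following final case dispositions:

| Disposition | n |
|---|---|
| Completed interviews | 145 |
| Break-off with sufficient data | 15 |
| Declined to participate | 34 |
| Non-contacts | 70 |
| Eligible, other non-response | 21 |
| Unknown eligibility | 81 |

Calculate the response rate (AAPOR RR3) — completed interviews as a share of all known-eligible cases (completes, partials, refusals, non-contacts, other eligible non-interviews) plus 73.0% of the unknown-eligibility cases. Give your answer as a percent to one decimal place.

Num = 145
Determined eligible = 145 + 15 + 34 + 70 + 21 = 285
Eligible share of unknowns = 0.7300 × 81 = 59.13
Denom = 285 + 59.13 = 344.13
RR3 = 145 / 344.13 = 0.4214

42.1%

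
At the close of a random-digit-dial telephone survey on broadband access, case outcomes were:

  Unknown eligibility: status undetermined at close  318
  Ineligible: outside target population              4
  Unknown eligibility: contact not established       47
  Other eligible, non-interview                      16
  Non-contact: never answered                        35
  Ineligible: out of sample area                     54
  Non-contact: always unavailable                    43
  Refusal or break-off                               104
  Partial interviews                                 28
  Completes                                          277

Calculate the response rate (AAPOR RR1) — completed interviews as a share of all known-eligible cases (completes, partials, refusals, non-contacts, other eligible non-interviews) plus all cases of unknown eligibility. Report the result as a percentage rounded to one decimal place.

31.9%

No answer / not reached = 35 + 43 = 78
Eligibility not determined = 47 + 318 = 365
Screened out, ineligible = 4 + 54 = 58
Numerator = 277
Denominator = 277 + 28 + 104 + 78 + 16 + 365 = 868
RR1 = 277 / 868 = 0.3191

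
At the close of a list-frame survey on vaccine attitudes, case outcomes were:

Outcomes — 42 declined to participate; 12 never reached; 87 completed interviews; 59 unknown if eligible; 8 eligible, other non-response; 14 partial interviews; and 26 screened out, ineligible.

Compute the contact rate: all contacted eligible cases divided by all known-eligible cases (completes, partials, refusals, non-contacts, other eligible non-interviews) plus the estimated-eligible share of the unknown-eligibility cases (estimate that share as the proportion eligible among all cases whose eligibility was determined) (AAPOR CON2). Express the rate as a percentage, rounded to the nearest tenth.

70.6%

Num → 87 + 14 + 42 + 8 = 151
Determined eligible → 87 + 14 + 42 + 12 + 8 = 163
e = 163 / (163 + 26) = 163 / 189 = 0.8624
Estimated eligible among unknowns → 0.8624 × 59 = 50.88
Base → 163 + 50.88 = 213.88
CON2 = 151 / 213.88 = 0.7060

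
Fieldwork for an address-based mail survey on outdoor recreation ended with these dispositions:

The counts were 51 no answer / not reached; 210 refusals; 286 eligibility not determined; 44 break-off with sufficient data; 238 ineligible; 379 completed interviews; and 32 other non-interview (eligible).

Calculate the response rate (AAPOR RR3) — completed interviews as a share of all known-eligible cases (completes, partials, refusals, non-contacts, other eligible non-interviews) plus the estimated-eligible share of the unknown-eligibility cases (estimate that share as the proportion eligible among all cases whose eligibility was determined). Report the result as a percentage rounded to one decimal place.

40.7%

Num: 379
Determined eligible: 379 + 44 + 210 + 51 + 32 = 716
e = 716 / (716 + 238) = 716 / 954 = 0.7505
Estimated eligible among unknowns: 0.7505 × 286 = 214.64
Denominator: 716 + 214.64 = 930.64
RR3 = 379 / 930.64 = 0.4072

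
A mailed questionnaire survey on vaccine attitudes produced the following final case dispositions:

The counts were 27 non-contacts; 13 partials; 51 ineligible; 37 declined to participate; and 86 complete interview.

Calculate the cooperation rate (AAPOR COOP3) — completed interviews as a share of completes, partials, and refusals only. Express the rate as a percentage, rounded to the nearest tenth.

63.2%

Numerator = 86
Base = 86 + 13 + 37 = 136
COOP3 = 86 / 136 = 0.6324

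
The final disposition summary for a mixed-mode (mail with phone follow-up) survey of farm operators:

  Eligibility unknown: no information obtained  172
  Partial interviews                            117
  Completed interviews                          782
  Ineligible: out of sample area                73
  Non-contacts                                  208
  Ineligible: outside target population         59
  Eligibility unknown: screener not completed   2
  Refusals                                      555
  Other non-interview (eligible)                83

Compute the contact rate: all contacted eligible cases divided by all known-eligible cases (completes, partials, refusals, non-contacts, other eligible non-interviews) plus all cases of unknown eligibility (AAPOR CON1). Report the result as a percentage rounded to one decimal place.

80.1%

Eligibility not determined = 2 + 172 = 174
Ineligible = 59 + 73 = 132
Top → 782 + 117 + 555 + 83 = 1537
Base → 782 + 117 + 555 + 208 + 83 + 174 = 1919
CON1 = 1537 / 1919 = 0.8009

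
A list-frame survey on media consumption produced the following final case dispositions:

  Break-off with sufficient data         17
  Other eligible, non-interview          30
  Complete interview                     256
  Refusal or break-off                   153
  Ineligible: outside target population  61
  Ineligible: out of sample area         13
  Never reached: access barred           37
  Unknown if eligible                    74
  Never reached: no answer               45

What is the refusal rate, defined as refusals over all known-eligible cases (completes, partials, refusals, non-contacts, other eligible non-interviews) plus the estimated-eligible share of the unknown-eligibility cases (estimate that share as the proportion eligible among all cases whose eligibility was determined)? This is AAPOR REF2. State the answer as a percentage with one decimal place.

Non-contacts = 45 + 37 = 82
Screened out, ineligible = 61 + 13 = 74
Top = 153
Known eligible = 256 + 17 + 153 + 82 + 30 = 538
e = 538 / (538 + 74) = 538 / 612 = 0.8791
Estimated eligible among unknowns = 0.8791 × 74 = 65.05
Denominator = 538 + 65.05 = 603.05
REF2 = 153 / 603.05 = 0.2537

25.4%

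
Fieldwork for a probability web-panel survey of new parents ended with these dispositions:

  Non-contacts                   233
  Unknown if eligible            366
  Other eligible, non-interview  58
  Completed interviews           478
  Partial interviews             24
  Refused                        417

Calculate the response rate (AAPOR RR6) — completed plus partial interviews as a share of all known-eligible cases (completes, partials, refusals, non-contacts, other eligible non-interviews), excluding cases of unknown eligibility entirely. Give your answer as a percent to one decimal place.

Numerator → 478 + 24 = 502
Base → 478 + 24 + 417 + 233 + 58 = 1210
RR6 = 502 / 1210 = 0.4149

41.5%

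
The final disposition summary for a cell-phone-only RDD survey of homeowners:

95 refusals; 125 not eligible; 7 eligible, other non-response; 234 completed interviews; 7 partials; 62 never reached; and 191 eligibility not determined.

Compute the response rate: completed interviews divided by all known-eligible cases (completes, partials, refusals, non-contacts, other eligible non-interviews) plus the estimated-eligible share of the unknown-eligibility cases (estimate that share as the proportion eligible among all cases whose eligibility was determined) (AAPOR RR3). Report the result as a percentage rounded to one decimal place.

42.5%

Numerator = 234
Determined eligible = 234 + 7 + 95 + 62 + 7 = 405
e = 405 / (405 + 125) = 405 / 530 = 0.7642
Estimated eligible among unknowns = 0.7642 × 191 = 145.96
Denom = 405 + 145.96 = 550.96
RR3 = 234 / 550.96 = 0.4247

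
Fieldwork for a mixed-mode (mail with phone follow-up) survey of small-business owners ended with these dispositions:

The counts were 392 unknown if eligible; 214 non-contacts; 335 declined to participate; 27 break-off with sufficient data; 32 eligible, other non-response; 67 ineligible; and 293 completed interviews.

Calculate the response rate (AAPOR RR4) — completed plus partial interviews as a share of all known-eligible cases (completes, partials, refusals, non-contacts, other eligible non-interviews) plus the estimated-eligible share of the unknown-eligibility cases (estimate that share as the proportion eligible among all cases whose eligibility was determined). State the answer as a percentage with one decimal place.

Numerator = 293 + 27 = 320
Eligible (known) = 293 + 27 + 335 + 214 + 32 = 901
e = 901 / (901 + 67) = 901 / 968 = 0.9308
e × U = 0.9308 × 392 = 364.87
Base = 901 + 364.87 = 1265.87
RR4 = 320 / 1265.87 = 0.2528

25.3%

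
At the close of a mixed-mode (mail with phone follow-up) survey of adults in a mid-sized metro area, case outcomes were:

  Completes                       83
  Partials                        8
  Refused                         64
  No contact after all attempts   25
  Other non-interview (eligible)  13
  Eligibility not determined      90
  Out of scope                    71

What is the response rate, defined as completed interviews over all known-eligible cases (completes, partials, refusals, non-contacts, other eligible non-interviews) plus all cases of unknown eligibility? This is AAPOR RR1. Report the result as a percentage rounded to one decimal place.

Num = 83
Denom = 83 + 8 + 64 + 25 + 13 + 90 = 283
RR1 = 83 / 283 = 0.2933

29.3%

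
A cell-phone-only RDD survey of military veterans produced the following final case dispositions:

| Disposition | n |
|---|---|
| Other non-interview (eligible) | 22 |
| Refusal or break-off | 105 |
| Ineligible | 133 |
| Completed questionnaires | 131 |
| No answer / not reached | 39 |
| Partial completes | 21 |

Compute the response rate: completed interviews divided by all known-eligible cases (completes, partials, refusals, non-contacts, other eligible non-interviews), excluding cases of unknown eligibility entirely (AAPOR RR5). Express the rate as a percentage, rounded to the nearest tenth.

41.2%

Top: 131
Denom: 131 + 21 + 105 + 39 + 22 = 318
RR5 = 131 / 318 = 0.4119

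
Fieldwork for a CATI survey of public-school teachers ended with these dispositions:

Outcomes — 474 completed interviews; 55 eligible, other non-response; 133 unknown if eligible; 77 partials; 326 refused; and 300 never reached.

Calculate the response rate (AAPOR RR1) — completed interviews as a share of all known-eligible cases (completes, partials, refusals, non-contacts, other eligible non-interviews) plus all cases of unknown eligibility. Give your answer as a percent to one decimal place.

Num: 474
Denom: 474 + 77 + 326 + 300 + 55 + 133 = 1365
RR1 = 474 / 1365 = 0.3473

34.7%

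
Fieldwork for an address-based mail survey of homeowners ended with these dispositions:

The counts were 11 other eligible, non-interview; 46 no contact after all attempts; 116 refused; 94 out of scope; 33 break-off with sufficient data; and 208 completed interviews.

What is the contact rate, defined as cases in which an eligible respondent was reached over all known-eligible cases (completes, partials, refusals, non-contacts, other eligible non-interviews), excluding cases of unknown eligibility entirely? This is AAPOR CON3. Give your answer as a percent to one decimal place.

88.9%

Num = 208 + 33 + 116 + 11 = 368
Denom = 208 + 33 + 116 + 46 + 11 = 414
CON3 = 368 / 414 = 0.8889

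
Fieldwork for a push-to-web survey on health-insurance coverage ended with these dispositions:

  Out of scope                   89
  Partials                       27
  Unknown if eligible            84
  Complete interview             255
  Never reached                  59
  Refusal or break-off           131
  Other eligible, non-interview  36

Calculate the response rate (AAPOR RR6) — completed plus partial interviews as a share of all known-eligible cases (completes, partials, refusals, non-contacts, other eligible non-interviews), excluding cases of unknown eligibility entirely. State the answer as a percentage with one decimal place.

55.5%

Numerator: 255 + 27 = 282
Denom: 255 + 27 + 131 + 59 + 36 = 508
RR6 = 282 / 508 = 0.5551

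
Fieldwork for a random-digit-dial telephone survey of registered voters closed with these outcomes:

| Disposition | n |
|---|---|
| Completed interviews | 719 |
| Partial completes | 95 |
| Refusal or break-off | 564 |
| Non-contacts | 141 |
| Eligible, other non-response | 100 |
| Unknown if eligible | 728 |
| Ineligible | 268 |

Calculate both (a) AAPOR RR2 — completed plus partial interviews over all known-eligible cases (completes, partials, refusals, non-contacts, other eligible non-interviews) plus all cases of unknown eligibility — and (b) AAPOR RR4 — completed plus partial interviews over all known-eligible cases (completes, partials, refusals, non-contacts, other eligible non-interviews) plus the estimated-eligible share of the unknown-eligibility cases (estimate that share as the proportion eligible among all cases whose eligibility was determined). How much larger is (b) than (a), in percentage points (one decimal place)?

Numerator: 719 + 95 = 814
Denominator: 719 + 95 + 564 + 141 + 100 + 728 = 2347
RR2 = 814 / 2347 = 0.3468
Determined eligible: 719 + 95 + 564 + 141 + 100 = 1619
e = 1619 / (1619 + 268) = 1619 / 1887 = 0.8580
e × U: 0.8580 × 728 = 624.62
Denominator: 1619 + 624.62 = 2243.62
RR4 = 814 / 2243.62 = 0.3628
Difference = 36.28 − 34.68 = 1.60 percentage points

1.6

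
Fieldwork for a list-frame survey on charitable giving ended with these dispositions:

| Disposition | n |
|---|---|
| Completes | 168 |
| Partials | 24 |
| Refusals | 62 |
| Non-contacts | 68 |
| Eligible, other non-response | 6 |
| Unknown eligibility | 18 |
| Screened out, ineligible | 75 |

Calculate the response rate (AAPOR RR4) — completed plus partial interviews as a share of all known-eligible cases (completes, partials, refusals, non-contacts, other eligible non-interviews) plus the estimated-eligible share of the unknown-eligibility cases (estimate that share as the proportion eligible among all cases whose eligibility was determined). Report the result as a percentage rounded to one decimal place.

Top: 168 + 24 = 192
Eligible (known): 168 + 24 + 62 + 68 + 6 = 328
e = 328 / (328 + 75) = 328 / 403 = 0.8139
e × U: 0.8139 × 18 = 14.65
Base: 328 + 14.65 = 342.65
RR4 = 192 / 342.65 = 0.5603

56.0%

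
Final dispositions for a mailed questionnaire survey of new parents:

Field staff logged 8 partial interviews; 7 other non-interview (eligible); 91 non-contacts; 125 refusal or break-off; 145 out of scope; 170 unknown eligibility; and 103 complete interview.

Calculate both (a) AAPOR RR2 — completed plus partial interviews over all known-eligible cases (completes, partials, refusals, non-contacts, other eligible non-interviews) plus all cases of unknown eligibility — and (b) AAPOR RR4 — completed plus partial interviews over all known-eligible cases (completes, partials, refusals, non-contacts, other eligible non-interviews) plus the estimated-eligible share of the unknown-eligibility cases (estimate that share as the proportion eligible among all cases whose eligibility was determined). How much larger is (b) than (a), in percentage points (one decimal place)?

2.5

Num = 103 + 8 = 111
Denom = 103 + 8 + 125 + 91 + 7 + 170 = 504
RR2 = 111 / 504 = 0.2202
Eligible (known) = 103 + 8 + 125 + 91 + 7 = 334
e = 334 / (334 + 145) = 334 / 479 = 0.6973
Eligible share of unknowns = 0.6973 × 170 = 118.54
Denom = 334 + 118.54 = 452.54
RR4 = 111 / 452.54 = 0.2453
Difference = 24.53 − 22.02 = 2.51 percentage points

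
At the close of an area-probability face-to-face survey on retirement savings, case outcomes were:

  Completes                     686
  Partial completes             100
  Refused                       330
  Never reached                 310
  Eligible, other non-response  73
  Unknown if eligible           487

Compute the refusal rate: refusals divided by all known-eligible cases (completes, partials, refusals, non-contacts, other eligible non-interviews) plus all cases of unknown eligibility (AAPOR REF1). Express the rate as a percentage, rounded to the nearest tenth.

16.6%

Top = 330
Denom = 686 + 100 + 330 + 310 + 73 + 487 = 1986
REF1 = 330 / 1986 = 0.1662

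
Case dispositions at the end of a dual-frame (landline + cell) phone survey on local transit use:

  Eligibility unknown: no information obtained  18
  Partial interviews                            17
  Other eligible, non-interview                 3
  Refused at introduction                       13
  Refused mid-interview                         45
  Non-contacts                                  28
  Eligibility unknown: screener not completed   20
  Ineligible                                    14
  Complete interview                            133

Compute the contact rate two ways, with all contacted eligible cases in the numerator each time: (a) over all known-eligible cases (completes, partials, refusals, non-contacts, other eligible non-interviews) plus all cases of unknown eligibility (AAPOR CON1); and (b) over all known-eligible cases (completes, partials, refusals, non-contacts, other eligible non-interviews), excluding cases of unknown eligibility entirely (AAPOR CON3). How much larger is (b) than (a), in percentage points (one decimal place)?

12.1

Declined to participate = 13 + 45 = 58
Undetermined eligibility = 20 + 18 = 38
Num: 133 + 17 + 58 + 3 = 211
Denom: 133 + 17 + 58 + 28 + 3 + 38 = 277
CON1 = 211 / 277 = 0.7617
Denom: 133 + 17 + 58 + 28 + 3 = 239
CON3 = 211 / 239 = 0.8828
Difference = 88.28 − 76.17 = 12.11 percentage points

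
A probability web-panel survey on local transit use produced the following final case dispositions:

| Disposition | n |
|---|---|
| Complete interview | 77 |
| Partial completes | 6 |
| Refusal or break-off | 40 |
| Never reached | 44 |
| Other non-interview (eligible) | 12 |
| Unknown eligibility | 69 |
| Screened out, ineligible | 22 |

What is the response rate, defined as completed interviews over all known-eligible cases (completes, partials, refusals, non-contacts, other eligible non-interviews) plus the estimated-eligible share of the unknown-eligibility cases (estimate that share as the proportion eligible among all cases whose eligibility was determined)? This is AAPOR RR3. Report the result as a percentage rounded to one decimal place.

Num = 77
Eligible (known) = 77 + 6 + 40 + 44 + 12 = 179
e = 179 / (179 + 22) = 179 / 201 = 0.8905
Estimated eligible among unknowns = 0.8905 × 69 = 61.44
Denominator = 179 + 61.44 = 240.44
RR3 = 77 / 240.44 = 0.3202

32.0%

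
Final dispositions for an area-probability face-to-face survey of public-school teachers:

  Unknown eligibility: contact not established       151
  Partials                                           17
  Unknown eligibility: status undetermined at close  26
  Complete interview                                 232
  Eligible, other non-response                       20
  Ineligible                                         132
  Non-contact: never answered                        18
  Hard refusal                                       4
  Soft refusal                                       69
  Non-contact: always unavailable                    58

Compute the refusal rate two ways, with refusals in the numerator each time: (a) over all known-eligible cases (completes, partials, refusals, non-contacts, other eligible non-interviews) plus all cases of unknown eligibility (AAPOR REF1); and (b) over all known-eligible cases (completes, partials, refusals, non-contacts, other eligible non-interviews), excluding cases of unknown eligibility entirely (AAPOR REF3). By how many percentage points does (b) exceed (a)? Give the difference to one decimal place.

5.2

Refusal or break-off = 4 + 69 = 73
Never reached = 18 + 58 = 76
Unknown if eligible = 151 + 26 = 177
Numerator: 73
Denominator: 232 + 17 + 73 + 76 + 20 + 177 = 595
REF1 = 73 / 595 = 0.1227
Denominator: 232 + 17 + 73 + 76 + 20 = 418
REF3 = 73 / 418 = 0.1746
Difference = 17.46 − 12.27 = 5.19 percentage points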